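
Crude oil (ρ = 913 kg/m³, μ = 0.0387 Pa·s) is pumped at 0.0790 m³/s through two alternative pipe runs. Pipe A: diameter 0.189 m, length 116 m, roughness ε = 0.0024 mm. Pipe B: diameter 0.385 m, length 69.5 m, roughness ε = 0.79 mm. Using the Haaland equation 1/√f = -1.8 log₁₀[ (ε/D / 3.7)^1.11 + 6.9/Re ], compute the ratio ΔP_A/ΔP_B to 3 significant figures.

Pipe A: V = Q/A = 0.079/0.02806 = 2.816 m/s; Re = 1.256e+04; ε/D = 1.27e-05; Haaland → f = 0.02905; ΔP_A = f(L/D)(ρV²/2) = 6.455e+04 Pa.
Pipe B: V = Q/A = 0.079/0.1164 = 0.6786 m/s; Re = 6164; ε/D = 0.00205; Haaland → f = 0.03758; ΔP_B = f(L/D)(ρV²/2) = 1426 Pa.
ΔP_A/ΔP_B = 6.455e+04/1426 = 45.3.

ΔP_A/ΔP_B ≈ 45.3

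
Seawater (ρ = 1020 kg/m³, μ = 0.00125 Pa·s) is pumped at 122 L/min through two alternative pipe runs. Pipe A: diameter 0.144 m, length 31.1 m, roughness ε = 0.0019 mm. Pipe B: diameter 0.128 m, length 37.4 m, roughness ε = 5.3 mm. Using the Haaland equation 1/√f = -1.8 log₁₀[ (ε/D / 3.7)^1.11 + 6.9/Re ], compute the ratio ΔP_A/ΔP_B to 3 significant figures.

ΔP_A/ΔP_B ≈ 0.191

Pipe A: V = Q/A = 0.002033/0.01629 = 0.1249 m/s; Re = 1.467e+04; ε/D = 1.32e-05; Haaland → f = 0.02789; ΔP_A = f(L/D)(ρV²/2) = 47.88 Pa.
Pipe B: V = Q/A = 0.002033/0.01287 = 0.158 m/s; Re = 1.65e+04; ε/D = 0.0414; Haaland → f = 0.0674; ΔP_B = f(L/D)(ρV²/2) = 250.8 Pa.
ΔP_A/ΔP_B = 47.88/250.8 = 0.191.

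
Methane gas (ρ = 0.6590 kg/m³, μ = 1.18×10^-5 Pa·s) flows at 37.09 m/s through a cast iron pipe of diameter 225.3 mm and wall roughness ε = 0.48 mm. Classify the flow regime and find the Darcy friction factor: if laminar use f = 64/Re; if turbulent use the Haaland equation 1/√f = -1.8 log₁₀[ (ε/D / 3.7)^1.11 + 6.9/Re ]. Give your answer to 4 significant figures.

f ≈ 0.02420

Re = ρVD/μ = 0.659·37.09·0.2253/1.18e-05 = 4.667e+05.
Re > 4000 → turbulent. ε/D = 0.00048/0.2253 = 0.00213; Haaland: 1/√f = -1.8 log₁₀[0.000253 + 1.48e-05] = 6.429, so f = 0.0242.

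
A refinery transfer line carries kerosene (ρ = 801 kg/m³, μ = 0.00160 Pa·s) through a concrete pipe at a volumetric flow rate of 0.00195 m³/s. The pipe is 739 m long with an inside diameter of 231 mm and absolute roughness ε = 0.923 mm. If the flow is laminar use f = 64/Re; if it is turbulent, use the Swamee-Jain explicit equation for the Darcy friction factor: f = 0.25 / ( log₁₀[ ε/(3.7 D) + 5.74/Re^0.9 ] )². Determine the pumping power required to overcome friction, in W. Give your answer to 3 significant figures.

P ≈ 0.226 W

Cross-sectional area A = πD²/4 = π(0.231)²/4 = 0.04191 m²; mean velocity V = Q/A = 0.00195/0.04191 = 0.04653 m/s.
Reynolds number Re = ρVD/μ = 801 · 0.04653 · 0.231 / 0.0016 = 5381.
Re > 4000 → turbulent. Relative roughness ε/D = 0.000923/0.231 = 0.004. Swamee-Jain: f = 0.25/(log₁₀[0.004/3.7 + 5.74/5381^0.9])² = 0.25/(log₁₀[0.00108 + 0.00252])² = 0.25/(-2.444)² = 0.04186.
Darcy-Weisbach: ΔP = f(L/D)(ρV²/2) = 0.04186·(739/0.231)·(801·0.04653²/2) = 0.04186·3199·0.867 = 116.1 Pa.
Pumping power P = QΔP = 0.00195·116.1 = 0.2264 W = 0.226 W.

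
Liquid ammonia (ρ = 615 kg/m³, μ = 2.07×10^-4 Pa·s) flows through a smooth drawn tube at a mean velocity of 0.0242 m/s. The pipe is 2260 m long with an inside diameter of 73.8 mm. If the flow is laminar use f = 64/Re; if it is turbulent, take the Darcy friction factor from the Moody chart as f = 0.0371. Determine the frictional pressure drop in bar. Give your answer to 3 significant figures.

Reynolds number Re = ρVD/μ = 615 · 0.0242 · 0.0738 / 0.000207 = 5306.
Re > 4000 → turbulent; use the Moody-chart value f = 0.0371.
Darcy-Weisbach: ΔP = f(L/D)(ρV²/2) = 0.0371·(2260/0.0738)·(615·0.0242²/2) = 0.0371·3.062e+04·0.1801 = 204.6 Pa.
ΔP = 204.6 Pa = 0.00205 bar.

ΔP ≈ 0.00205 bar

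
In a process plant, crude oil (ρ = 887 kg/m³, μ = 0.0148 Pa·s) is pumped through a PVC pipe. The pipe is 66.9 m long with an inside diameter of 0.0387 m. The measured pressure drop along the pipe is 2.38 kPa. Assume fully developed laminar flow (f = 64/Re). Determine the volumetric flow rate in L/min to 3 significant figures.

For laminar flow, f = 64/Re with Re = ρVD/μ, so Darcy-Weisbach reduces to ΔP = 32μLV/D². Solving for V: V = ΔP·D²/(32μL) = 2380·(0.0387)²/(32·0.0148·66.9) = 0.1125 m/s.
Check: Re = ρVD/μ = 887·0.1125·0.0387/0.0148 = 260.9 < 2300, so the laminar assumption holds.
Q = V·A = 0.1125·(π/4·0.0387²) = 0.0001323 m³/s = 7.94 L/min.

Q ≈ 7.94 L/min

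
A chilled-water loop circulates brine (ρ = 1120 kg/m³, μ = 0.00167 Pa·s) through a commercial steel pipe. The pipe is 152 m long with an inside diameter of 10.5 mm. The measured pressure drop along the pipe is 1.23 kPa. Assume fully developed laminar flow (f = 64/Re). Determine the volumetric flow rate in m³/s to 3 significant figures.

For laminar flow, f = 64/Re with Re = ρVD/μ, so Darcy-Weisbach reduces to ΔP = 32μLV/D². Solving for V: V = ΔP·D²/(32μL) = 1230·(0.0105)²/(32·0.00167·152) = 0.01669 m/s.
Check: Re = ρVD/μ = 1120·0.01669·0.0105/0.00167 = 117.6 < 2300, so the laminar assumption holds.
Q = V·A = 0.01669·(π/4·0.0105²) = 1.446e-06 m³/s = 1.45×10^-6 m³/s.

Q ≈ 1.45×10^-6 m³/s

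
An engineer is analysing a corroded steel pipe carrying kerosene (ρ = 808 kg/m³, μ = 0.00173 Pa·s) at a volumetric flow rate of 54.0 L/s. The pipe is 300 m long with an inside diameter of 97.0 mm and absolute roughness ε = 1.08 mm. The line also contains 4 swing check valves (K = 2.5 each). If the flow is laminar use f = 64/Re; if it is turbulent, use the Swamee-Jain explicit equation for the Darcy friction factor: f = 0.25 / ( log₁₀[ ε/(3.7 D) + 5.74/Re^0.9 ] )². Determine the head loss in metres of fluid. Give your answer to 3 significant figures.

h_f ≈ 361 m

Q = 54.0 L/s = 54.0/1000 = 0.054 m³/s.
Cross-sectional area A = πD²/4 = π(0.097)²/4 = 0.00739 m²; mean velocity V = Q/A = 0.054/0.00739 = 7.307 m/s.
Reynolds number Re = ρVD/μ = 808 · 7.307 · 0.097 / 0.00173 = 3.311e+05.
Re > 4000 → turbulent. Relative roughness ε/D = 0.00108/0.097 = 0.0111. Swamee-Jain: f = 0.25/(log₁₀[0.0111/3.7 + 5.74/3.311e+05^0.9])² = 0.25/(log₁₀[0.00301 + 6.18e-05])² = 0.25/(-2.513)² = 0.0396.
Total minor-loss coefficient ΣK = 4·2.5 = 10.
ΔP = [f·L/D + ΣK]·(ρV²/2) = [0.0396·300/0.097 + 10]·(808·7.307²/2) = [122.5 + 10]·2.157e+04 = 2.858e+06 Pa.
Head loss h_f = ΔP/(ρg) = 2.858e+06/(808·9.81) = 361 m.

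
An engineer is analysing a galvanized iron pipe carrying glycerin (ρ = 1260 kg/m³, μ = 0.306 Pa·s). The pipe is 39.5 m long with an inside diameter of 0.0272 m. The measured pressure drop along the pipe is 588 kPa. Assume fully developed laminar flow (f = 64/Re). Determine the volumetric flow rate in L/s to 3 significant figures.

Q ≈ 0.654 L/s

For laminar flow, f = 64/Re with Re = ρVD/μ, so Darcy-Weisbach reduces to ΔP = 32μLV/D². Solving for V: V = ΔP·D²/(32μL) = 5.88e+05·(0.0272)²/(32·0.306·39.5) = 1.125 m/s.
Check: Re = ρVD/μ = 1260·1.125·0.0272/0.306 = 126 < 2300, so the laminar assumption holds.
Q = V·A = 1.125·(π/4·0.0272²) = 0.0006535 m³/s = 0.654 L/s.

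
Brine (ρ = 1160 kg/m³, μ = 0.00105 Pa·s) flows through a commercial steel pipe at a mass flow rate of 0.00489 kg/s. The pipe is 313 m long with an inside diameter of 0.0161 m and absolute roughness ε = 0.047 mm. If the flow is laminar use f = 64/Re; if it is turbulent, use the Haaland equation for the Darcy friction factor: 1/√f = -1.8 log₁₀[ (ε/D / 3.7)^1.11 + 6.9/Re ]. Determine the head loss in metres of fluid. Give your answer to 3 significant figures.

A = πD²/4 = π(0.0161)²/4 = 0.0002036 m²; mean velocity V = ṁ/(ρA) = 0.00489/(1160 · 0.0002036) = 0.02071 m/s.
Reynolds number Re = ρVD/μ = 1160 · 0.02071 · 0.0161 / 0.00105 = 368.3.
Re < 2300 → laminar flow, so f = 64/Re = 64/368.3 = 0.1738 (the turbulent correlation is not needed).
Darcy-Weisbach: ΔP = f(L/D)(ρV²/2) = 0.1738·(313/0.0161)·(1160·0.02071²/2) = 0.1738·1.944e+04·0.2487 = 840.1 Pa.
Head loss h_f = ΔP/(ρg) = 840.1/(1160·9.81) = 0.0738 m.

h_f ≈ 0.0738 m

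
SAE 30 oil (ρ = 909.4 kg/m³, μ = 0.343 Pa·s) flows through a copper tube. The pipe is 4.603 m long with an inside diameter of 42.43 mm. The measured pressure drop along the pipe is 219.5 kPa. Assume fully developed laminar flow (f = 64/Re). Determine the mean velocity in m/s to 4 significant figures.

V ≈ 7.822 m/s

For laminar flow, f = 64/Re with Re = ρVD/μ, so Darcy-Weisbach reduces to ΔP = 32μLV/D². Solving for V: V = ΔP·D²/(32μL) = 2.195e+05·(0.04243)²/(32·0.343·4.603) = 7.822 m/s.
Check: Re = ρVD/μ = 909.4·7.822·0.04243/0.343 = 879.9 < 2300, so the laminar assumption holds.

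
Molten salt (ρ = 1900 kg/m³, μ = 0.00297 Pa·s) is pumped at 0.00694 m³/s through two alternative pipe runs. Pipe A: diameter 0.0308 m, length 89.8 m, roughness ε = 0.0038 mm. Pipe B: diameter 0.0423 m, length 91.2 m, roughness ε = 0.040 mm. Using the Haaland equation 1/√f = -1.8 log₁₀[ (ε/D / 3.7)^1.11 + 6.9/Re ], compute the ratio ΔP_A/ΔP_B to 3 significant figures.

Pipe A: V = Q/A = 0.00694/0.0007451 = 9.315 m/s; Re = 1.835e+05; ε/D = 0.000123; Haaland → f = 0.01657; ΔP_A = f(L/D)(ρV²/2) = 3.982e+06 Pa.
Pipe B: V = Q/A = 0.00694/0.001405 = 4.938 m/s; Re = 1.336e+05; ε/D = 0.000946; Haaland → f = 0.02125; ΔP_B = f(L/D)(ρV²/2) = 1.062e+06 Pa.
ΔP_A/ΔP_B = 3.982e+06/1.062e+06 = 3.75.

ΔP_A/ΔP_B ≈ 3.75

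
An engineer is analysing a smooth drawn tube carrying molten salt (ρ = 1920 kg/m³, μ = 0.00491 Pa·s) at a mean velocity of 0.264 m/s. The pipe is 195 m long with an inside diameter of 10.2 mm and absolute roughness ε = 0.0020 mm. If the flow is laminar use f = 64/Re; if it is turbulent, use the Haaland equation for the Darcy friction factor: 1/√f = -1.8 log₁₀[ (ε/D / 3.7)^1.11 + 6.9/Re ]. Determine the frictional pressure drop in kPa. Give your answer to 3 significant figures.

ΔP ≈ 77.7 kPa

Reynolds number Re = ρVD/μ = 1920 · 0.264 · 0.0102 / 0.00491 = 1053.
Re < 2300 → laminar flow, so f = 64/Re = 64/1053 = 0.06078 (the turbulent correlation is not needed).
Darcy-Weisbach: ΔP = f(L/D)(ρV²/2) = 0.06078·(195/0.0102)·(1920·0.264²/2) = 0.06078·1.912e+04·66.91 = 7.774e+04 Pa.
ΔP = 7.774e+04 Pa = 77.7 kPa.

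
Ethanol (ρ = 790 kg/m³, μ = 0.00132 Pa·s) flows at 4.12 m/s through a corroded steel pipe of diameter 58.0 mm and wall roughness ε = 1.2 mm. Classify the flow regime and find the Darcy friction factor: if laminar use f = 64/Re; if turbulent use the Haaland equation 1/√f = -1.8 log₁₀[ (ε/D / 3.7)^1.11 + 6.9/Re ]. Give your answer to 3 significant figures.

f ≈ 0.0496

Re = ρVD/μ = 790·4.12·0.058/0.00132 = 1.43e+05.
Re > 4000 → turbulent. ε/D = 0.0012/0.058 = 0.0207; Haaland: 1/√f = -1.8 log₁₀[0.00316 + 4.82e-05] = 4.489, so f = 0.04963.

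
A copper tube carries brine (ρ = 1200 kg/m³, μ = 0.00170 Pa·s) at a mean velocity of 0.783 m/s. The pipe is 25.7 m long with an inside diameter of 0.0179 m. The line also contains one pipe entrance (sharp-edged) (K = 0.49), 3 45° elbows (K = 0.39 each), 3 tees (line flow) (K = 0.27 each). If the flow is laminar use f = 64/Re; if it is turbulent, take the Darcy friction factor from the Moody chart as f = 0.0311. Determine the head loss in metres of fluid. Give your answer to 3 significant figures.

h_f ≈ 1.47 m

Reynolds number Re = ρVD/μ = 1200 · 0.783 · 0.0179 / 0.0017 = 9893.
Re > 4000 → turbulent; use the Moody-chart value f = 0.0311.
Total minor-loss coefficient ΣK = 1·0.49 + 3·0.39 + 3·0.27 = 2.47.
ΔP = [f·L/D + ΣK]·(ρV²/2) = [0.0311·25.7/0.0179 + 2.47]·(1200·0.783²/2) = [44.65 + 2.47]·367.9 = 1.733e+04 Pa.
Head loss h_f = ΔP/(ρg) = 1.733e+04/(1200·9.81) = 1.47 m.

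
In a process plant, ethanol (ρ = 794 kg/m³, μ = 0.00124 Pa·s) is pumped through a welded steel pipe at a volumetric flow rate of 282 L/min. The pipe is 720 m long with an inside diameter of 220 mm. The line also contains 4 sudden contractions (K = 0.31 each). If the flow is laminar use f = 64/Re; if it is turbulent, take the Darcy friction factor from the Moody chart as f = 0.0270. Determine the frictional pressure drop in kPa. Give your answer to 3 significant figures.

ΔP ≈ 0.544 kPa

Q = 282 L/min = 282/60000 = 0.0047 m³/s.
Cross-sectional area A = πD²/4 = π(0.22)²/4 = 0.03801 m²; mean velocity V = Q/A = 0.0047/0.03801 = 0.1236 m/s.
Reynolds number Re = ρVD/μ = 794 · 0.1236 · 0.22 / 0.00124 = 1.742e+04.
Re > 4000 → turbulent; use the Moody-chart value f = 0.0270.
Total minor-loss coefficient ΣK = 4·0.31 = 1.24.
ΔP = [f·L/D + ΣK]·(ρV²/2) = [0.027·720/0.22 + 1.24]·(794·0.1236²/2) = [88.36 + 1.24]·6.069 = 543.8 Pa.
ΔP = 543.8 Pa = 0.544 kPa.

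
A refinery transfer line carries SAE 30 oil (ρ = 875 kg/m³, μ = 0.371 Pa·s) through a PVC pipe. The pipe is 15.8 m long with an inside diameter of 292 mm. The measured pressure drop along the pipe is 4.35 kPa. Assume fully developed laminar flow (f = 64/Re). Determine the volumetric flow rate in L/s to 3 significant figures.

Q ≈ 132 L/s

For laminar flow, f = 64/Re with Re = ρVD/μ, so Darcy-Weisbach reduces to ΔP = 32μLV/D². Solving for V: V = ΔP·D²/(32μL) = 4350·(0.292)²/(32·0.371·15.8) = 1.977 m/s.
Check: Re = ρVD/μ = 875·1.977·0.292/0.371 = 1362 < 2300, so the laminar assumption holds.
Q = V·A = 1.977·(π/4·0.292²) = 0.1324 m³/s = 132 L/s.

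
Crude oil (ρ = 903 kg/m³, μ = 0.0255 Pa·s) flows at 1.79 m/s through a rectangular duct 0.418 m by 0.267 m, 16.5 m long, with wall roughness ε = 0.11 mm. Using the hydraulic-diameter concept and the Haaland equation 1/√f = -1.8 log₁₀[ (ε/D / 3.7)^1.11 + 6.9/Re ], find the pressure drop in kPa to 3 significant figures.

Hydraulic diameter D_h = 4A/P = 4·(0.418·0.267)/(2·(0.418+0.267)) = 0.4464/1.37 = 0.3259 m.
Re = ρVD_h/μ = 903·1.79·0.3259/0.0255 = 2.066e+04.
ε/D_h = 0.00011/0.3259 = 0.000338; Haaland gives 1/√f = -1.8 log₁₀[3.28e-05+0.000334] = 6.184, so f = 0.02615.
ΔP = f(L/D_h)(ρV²/2) = 0.02615·16.5/0.3259·1447 = 1916 Pa.
ΔP = 1.92 kPa.

ΔP ≈ 1.92 kPa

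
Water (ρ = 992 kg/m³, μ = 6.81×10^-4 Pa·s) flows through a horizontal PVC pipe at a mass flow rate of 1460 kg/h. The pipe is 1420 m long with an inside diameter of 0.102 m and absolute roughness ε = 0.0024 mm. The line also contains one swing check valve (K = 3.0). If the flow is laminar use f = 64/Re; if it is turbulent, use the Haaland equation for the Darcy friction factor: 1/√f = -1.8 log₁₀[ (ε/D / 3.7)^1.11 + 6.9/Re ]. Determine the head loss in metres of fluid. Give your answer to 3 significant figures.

ṁ = 1460 kg/h = 1460/3600 = 0.4056 kg/s.
A = πD²/4 = π(0.102)²/4 = 0.008171 m²; mean velocity V = ṁ/(ρA) = 0.4056/(992 · 0.008171) = 0.05003 m/s.
Reynolds number Re = ρVD/μ = 992 · 0.05003 · 0.102 / 0.000681 = 7434.
Re > 4000 → turbulent. Relative roughness ε/D = 2.4e-06/0.102 = 2.35e-05. Haaland: 1/√f = -1.8 log₁₀[(2.35e-05/3.7)^1.11 + 6.9/7434] = -1.8 log₁₀[1.71e-06 + 0.000928] = 5.457, so f = 0.03358.
Total minor-loss coefficient ΣK = 1·3 = 3.
ΔP = [f·L/D + ΣK]·(ρV²/2) = [0.03358·1420/0.102 + 3]·(992·0.05003²/2) = [467.5 + 3]·1.242 = 584.2 Pa.
Head loss h_f = ΔP/(ρg) = 584.2/(992·9.81) = 0.0600 m.

h_f ≈ 0.0600 m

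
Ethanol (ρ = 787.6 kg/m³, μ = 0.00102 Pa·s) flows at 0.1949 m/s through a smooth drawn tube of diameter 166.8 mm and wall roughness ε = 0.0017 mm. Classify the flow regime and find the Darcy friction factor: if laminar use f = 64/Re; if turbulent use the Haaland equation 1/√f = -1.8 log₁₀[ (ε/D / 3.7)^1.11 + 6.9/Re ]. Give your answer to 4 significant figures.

Re = ρVD/μ = 787.6·0.1949·0.1668/0.00102 = 2.51e+04.
Re > 4000 → turbulent. ε/D = 1.7e-06/0.1668 = 1.02e-05; Haaland: 1/√f = -1.8 log₁₀[6.74e-07 + 0.000275] = 6.408, so f = 0.02436.

f ≈ 0.02436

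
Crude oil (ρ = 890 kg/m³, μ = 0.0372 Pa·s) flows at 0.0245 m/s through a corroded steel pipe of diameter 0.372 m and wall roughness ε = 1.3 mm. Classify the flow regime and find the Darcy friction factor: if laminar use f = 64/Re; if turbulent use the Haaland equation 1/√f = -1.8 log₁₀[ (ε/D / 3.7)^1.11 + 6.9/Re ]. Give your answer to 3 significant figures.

f ≈ 0.294

Re = ρVD/μ = 890·0.0245·0.372/0.0372 = 218.
Re < 2300 → laminar, so f = 64/Re = 0.2935 (roughness is irrelevant in laminar flow).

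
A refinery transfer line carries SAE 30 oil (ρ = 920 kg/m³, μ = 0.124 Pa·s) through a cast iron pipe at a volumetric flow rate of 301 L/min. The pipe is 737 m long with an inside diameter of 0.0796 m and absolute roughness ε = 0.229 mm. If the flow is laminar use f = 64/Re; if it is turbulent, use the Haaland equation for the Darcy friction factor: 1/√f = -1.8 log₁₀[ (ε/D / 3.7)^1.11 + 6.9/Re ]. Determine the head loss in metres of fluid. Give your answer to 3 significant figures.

Q = 301 L/min = 301/60000 = 0.005017 m³/s.
Cross-sectional area A = πD²/4 = π(0.0796)²/4 = 0.004976 m²; mean velocity V = Q/A = 0.005017/0.004976 = 1.008 m/s.
Reynolds number Re = ρVD/μ = 920 · 1.008 · 0.0796 / 0.124 = 595.4.
Re < 2300 → laminar flow, so f = 64/Re = 64/595.4 = 0.1075 (the turbulent correlation is not needed).
Darcy-Weisbach: ΔP = f(L/D)(ρV²/2) = 0.1075·(737/0.0796)·(920·1.008²/2) = 0.1075·9259·467.5 = 4.653e+05 Pa.
Head loss h_f = ΔP/(ρg) = 4.653e+05/(920·9.81) = 51.6 m.

h_f ≈ 51.6 m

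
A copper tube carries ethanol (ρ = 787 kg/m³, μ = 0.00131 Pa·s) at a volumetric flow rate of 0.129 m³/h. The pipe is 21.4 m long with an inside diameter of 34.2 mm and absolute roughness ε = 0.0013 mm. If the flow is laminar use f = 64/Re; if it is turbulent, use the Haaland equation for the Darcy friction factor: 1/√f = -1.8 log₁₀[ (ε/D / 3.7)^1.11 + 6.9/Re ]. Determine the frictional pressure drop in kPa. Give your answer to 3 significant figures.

Q = 0.129 m³/h = 0.129/3600 = 3.583e-05 m³/s.
Cross-sectional area A = πD²/4 = π(0.0342)²/4 = 0.0009186 m²; mean velocity V = Q/A = 3.583e-05/0.0009186 = 0.03901 m/s.
Reynolds number Re = ρVD/μ = 787 · 0.03901 · 0.0342 / 0.00131 = 801.4.
Re < 2300 → laminar flow, so f = 64/Re = 64/801.4 = 0.07986 (the turbulent correlation is not needed).
Darcy-Weisbach: ΔP = f(L/D)(ρV²/2) = 0.07986·(21.4/0.0342)·(787·0.03901²/2) = 0.07986·625.7·0.5987 = 29.92 Pa.
ΔP = 29.92 Pa = 0.0299 kPa.

ΔP ≈ 0.0299 kPa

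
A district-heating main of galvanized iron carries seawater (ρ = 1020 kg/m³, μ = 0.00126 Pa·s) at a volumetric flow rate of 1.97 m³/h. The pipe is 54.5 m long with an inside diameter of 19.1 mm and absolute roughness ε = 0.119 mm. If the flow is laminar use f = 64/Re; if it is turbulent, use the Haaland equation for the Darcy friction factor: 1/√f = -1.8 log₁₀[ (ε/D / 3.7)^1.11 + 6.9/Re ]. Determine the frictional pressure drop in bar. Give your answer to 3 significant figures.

ΔP ≈ 1.86 bar

Q = 1.97 m³/h = 1.97/3600 = 0.0005472 m³/s.
Cross-sectional area A = πD²/4 = π(0.0191)²/4 = 0.0002865 m²; mean velocity V = Q/A = 0.0005472/0.0002865 = 1.91 m/s.
Reynolds number Re = ρVD/μ = 1020 · 1.91 · 0.0191 / 0.00126 = 2.953e+04.
Re > 4000 → turbulent. Relative roughness ε/D = 0.000119/0.0191 = 0.00623. Haaland: 1/√f = -1.8 log₁₀[(0.00623/3.7)^1.11 + 6.9/2.953e+04] = -1.8 log₁₀[0.000834 + 0.000234] = 5.349, so f = 0.03495.
Darcy-Weisbach: ΔP = f(L/D)(ρV²/2) = 0.03495·(54.5/0.0191)·(1020·1.91²/2) = 0.03495·2853·1860 = 1.855e+05 Pa.
ΔP = 1.855e+05 Pa = 1.86 bar.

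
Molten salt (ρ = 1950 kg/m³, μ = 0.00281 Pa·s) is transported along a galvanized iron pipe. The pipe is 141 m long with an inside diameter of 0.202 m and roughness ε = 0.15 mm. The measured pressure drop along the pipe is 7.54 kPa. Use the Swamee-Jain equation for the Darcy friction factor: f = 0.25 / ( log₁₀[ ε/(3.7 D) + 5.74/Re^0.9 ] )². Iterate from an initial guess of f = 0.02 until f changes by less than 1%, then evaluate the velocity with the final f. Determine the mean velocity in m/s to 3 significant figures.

V ≈ 0.720 m/s

Rearranging Darcy-Weisbach: V = √(2·ΔP·D/(f·L·ρ)). With ε/D = 0.00015/0.202 = 0.000743, iterate starting from f = 0.02:
  f = 0.02 → V = √(2·7540·0.202/(0.02·141·1950)) = 0.7443 m/s; Re = ρVD/μ = 1.043e+05; f → 0.02131
  f = 0.02131 → V = 0.7211 m/s; Re = 1.011e+05; f → 0.02138
Converged (Δf/f < 1%). With the final f = 0.02138: V = √(2·7540·0.202/(0.02138·141·1950)) = 0.7199 m/s.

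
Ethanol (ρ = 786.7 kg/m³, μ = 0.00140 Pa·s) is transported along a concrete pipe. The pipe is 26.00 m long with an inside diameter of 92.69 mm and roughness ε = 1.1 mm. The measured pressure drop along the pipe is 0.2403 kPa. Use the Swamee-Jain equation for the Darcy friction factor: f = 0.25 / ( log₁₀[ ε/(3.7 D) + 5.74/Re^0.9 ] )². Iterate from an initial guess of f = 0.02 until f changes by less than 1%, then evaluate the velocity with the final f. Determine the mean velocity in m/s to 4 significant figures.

V ≈ 0.2192 m/s

Rearranging Darcy-Weisbach: V = √(2·ΔP·D/(f·L·ρ)). With ε/D = 0.0011/0.09269 = 0.0119, iterate starting from f = 0.02:
  f = 0.02 → V = √(2·240.3·0.09269/(0.02·26·786.7)) = 0.33 m/s; Re = ρVD/μ = 1.719e+04; f → 0.04384
  f = 0.04384 → V = 0.2229 m/s; Re = 1.161e+04; f → 0.04527
  f = 0.04527 → V = 0.2193 m/s; Re = 1.142e+04; f → 0.04534
Converged (Δf/f < 1%). With the final f = 0.04534: V = √(2·240.3·0.09269/(0.04534·26·786.7)) = 0.2192 m/s.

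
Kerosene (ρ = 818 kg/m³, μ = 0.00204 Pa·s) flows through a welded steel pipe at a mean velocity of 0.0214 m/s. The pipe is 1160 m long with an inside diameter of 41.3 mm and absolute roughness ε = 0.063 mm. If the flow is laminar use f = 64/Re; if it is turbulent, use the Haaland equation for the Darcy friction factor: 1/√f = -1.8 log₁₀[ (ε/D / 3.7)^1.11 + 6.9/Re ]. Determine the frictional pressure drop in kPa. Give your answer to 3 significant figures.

ΔP ≈ 0.950 kPa

Reynolds number Re = ρVD/μ = 818 · 0.0214 · 0.0413 / 0.00204 = 354.4.
Re < 2300 → laminar flow, so f = 64/Re = 64/354.4 = 0.1806 (the turbulent correlation is not needed).
Darcy-Weisbach: ΔP = f(L/D)(ρV²/2) = 0.1806·(1160/0.0413)·(818·0.0214²/2) = 0.1806·2.809e+04·0.1873 = 950.1 Pa.
ΔP = 950.1 Pa = 0.950 kPa.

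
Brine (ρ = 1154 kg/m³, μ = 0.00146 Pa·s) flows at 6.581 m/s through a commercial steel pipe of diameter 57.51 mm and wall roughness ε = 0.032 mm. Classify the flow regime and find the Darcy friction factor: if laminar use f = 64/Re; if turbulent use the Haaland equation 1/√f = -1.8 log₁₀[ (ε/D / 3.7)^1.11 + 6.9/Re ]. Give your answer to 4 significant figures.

f ≈ 0.01840

Re = ρVD/μ = 1154·6.581·0.05751/0.00146 = 2.991e+05.
Re > 4000 → turbulent. ε/D = 3.2e-05/0.05751 = 0.000556; Haaland: 1/√f = -1.8 log₁₀[5.71e-05 + 2.31e-05] = 7.373, so f = 0.0184.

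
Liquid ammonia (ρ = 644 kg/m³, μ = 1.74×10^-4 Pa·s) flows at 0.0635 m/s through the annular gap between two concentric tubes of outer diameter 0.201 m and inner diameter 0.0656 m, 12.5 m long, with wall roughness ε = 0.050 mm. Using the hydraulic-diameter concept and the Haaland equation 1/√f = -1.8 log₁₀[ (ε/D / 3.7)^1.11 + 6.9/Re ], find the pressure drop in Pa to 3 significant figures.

Hydraulic diameter D_h = 4A/P = D_o - D_i = 0.201 - 0.0656 = 0.1354 m.
Re = ρVD_h/μ = 644·0.0635·0.1354/0.000174 = 3.182e+04.
ε/D_h = 5e-05/0.1354 = 0.000369; Haaland gives 1/√f = -1.8 log₁₀[3.62e-05+0.000217] = 6.474, so f = 0.02386.
ΔP = f(L/D_h)(ρV²/2) = 0.02386·12.5/0.1354·1.298 = 2.86 Pa.

ΔP ≈ 2.86 Pa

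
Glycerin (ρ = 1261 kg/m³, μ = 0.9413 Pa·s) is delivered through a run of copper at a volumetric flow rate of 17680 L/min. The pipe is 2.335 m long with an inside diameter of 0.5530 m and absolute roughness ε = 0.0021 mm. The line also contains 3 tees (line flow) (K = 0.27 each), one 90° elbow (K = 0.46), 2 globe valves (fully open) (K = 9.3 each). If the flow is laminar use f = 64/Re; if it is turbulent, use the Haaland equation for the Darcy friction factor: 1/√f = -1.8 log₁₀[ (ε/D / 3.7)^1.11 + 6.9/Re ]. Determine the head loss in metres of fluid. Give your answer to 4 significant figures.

h_f ≈ 1.547 m

Q = 17680 L/min = 17680/60000 = 0.2947 m³/s.
Cross-sectional area A = πD²/4 = π(0.553)²/4 = 0.2402 m²; mean velocity V = Q/A = 0.2947/0.2402 = 1.227 m/s.
Reynolds number Re = ρVD/μ = 1261 · 1.227 · 0.553 / 0.941 = 908.9.
Re < 2300 → laminar flow, so f = 64/Re = 64/908.9 = 0.07042 (the turbulent correlation is not needed).
Total minor-loss coefficient ΣK = 3·0.27 + 1·0.46 + 2·9.3 = 19.9.
ΔP = [f·L/D + ΣK]·(ρV²/2) = [0.07042·2.335/0.553 + 19.9]·(1261·1.227²/2) = [0.2973 + 19.9]·949 = 1.914e+04 Pa.
Head loss h_f = ΔP/(ρg) = 1.914e+04/(1261·9.81) = 1.547 m.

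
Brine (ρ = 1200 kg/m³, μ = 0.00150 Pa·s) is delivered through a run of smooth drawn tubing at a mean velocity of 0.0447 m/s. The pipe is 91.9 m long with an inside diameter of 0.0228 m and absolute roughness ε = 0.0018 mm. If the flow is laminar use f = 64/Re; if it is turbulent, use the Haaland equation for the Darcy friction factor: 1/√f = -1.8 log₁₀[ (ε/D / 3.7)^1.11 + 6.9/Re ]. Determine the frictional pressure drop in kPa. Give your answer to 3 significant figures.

ΔP ≈ 0.379 kPa

Reynolds number Re = ρVD/μ = 1200 · 0.0447 · 0.0228 / 0.0015 = 815.3.
Re < 2300 → laminar flow, so f = 64/Re = 64/815.3 = 0.0785 (the turbulent correlation is not needed).
Darcy-Weisbach: ΔP = f(L/D)(ρV²/2) = 0.0785·(91.9/0.0228)·(1200·0.0447²/2) = 0.0785·4031·1.199 = 379.3 Pa.
ΔP = 379.3 Pa = 0.379 kPa.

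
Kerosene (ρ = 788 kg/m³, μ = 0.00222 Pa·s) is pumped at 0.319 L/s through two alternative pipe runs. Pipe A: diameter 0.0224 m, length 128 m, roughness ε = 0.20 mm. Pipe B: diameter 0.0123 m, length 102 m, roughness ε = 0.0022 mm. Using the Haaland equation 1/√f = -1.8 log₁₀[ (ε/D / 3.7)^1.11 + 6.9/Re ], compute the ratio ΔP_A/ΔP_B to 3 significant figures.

Pipe A: V = Q/A = 0.000319/0.0003941 = 0.8095 m/s; Re = 6436; ε/D = 0.00893; Haaland → f = 0.04444; ΔP_A = f(L/D)(ρV²/2) = 6.556e+04 Pa.
Pipe B: V = Q/A = 0.000319/0.0001188 = 2.685 m/s; Re = 1.172e+04; ε/D = 0.000179; Haaland → f = 0.0298; ΔP_B = f(L/D)(ρV²/2) = 7.017e+05 Pa.
ΔP_A/ΔP_B = 6.556e+04/7.017e+05 = 0.0934.

ΔP_A/ΔP_B ≈ 0.0934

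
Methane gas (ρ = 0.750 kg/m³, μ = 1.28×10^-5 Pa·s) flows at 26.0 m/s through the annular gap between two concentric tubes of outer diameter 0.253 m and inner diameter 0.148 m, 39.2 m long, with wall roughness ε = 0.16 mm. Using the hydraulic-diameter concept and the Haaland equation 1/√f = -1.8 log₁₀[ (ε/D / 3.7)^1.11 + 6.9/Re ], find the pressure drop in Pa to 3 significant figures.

Hydraulic diameter D_h = 4A/P = D_o - D_i = 0.253 - 0.148 = 0.105 m.
Re = ρVD_h/μ = 0.75·26·0.105/1.28e-05 = 1.6e+05.
ε/D_h = 0.00016/0.105 = 0.00152; Haaland gives 1/√f = -1.8 log₁₀[0.000175+4.31e-05] = 6.591, so f = 0.02302.
ΔP = f(L/D_h)(ρV²/2) = 0.02302·39.2/0.105·253.5 = 2178 Pa.

ΔP ≈ 2180 Pa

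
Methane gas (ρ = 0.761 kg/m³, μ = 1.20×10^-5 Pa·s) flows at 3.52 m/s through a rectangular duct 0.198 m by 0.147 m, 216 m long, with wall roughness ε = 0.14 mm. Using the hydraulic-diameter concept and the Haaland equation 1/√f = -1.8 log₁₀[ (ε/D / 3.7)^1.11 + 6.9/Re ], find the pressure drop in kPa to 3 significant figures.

Hydraulic diameter D_h = 4A/P = 4·(0.198·0.147)/(2·(0.198+0.147)) = 0.1164/0.69 = 0.1687 m.
Re = ρVD_h/μ = 0.761·3.52·0.1687/1.2e-05 = 3.767e+04.
ε/D_h = 0.00014/0.1687 = 0.00083; Haaland gives 1/√f = -1.8 log₁₀[8.9e-05+0.000183] = 6.417, so f = 0.02428.
ΔP = f(L/D_h)(ρV²/2) = 0.02428·216/0.1687·4.715 = 146.6 Pa.
ΔP = 0.147 kPa.

ΔP ≈ 0.147 kPa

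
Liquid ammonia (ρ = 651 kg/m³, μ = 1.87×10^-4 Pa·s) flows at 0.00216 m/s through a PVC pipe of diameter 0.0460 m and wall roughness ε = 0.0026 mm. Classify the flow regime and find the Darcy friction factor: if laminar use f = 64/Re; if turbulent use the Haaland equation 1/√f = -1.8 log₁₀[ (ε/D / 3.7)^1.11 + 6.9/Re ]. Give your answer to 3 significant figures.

f ≈ 0.185

Re = ρVD/μ = 651·0.00216·0.046/0.000187 = 345.9.
Re < 2300 → laminar, so f = 64/Re = 0.185 (roughness is irrelevant in laminar flow).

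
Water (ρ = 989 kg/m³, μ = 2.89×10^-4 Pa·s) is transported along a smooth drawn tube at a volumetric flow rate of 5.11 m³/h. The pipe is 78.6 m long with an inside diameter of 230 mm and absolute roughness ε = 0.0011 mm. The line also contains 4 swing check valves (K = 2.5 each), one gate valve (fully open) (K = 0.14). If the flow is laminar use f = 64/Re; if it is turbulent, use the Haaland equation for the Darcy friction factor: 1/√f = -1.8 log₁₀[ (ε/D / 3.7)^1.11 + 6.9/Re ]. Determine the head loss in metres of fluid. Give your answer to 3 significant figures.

Q = 5.11 m³/h = 5.11/3600 = 0.001419 m³/s.
Cross-sectional area A = πD²/4 = π(0.23)²/4 = 0.04155 m²; mean velocity V = Q/A = 0.001419/0.04155 = 0.03416 m/s.
Reynolds number Re = ρVD/μ = 989 · 0.03416 · 0.23 / 0.000289 = 2.689e+04.
Re > 4000 → turbulent. Relative roughness ε/D = 1.1e-06/0.23 = 4.78e-06. Haaland: 1/√f = -1.8 log₁₀[(4.78e-06/3.7)^1.11 + 6.9/2.689e+04] = -1.8 log₁₀[2.91e-07 + 0.000257] = 6.462, so f = 0.02394.
Total minor-loss coefficient ΣK = 4·2.5 + 1·0.14 = 10.1.
ΔP = [f·L/D + ΣK]·(ρV²/2) = [0.02394·78.6/0.23 + 10.1]·(989·0.03416²/2) = [8.183 + 10.1]·0.5772 = 10.58 Pa.
Head loss h_f = ΔP/(ρg) = 10.58/(989·9.81) = 0.00109 m.

h_f ≈ 0.00109 m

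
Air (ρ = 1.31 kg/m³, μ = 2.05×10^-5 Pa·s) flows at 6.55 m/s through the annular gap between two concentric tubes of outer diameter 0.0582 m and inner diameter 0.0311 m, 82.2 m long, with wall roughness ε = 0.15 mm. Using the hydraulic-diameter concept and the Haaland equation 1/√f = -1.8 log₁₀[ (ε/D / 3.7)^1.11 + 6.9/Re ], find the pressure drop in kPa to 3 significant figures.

ΔP ≈ 3.19 kPa

Hydraulic diameter D_h = 4A/P = D_o - D_i = 0.0582 - 0.0311 = 0.0271 m.
Re = ρVD_h/μ = 1.31·6.55·0.0271/2.05e-05 = 1.134e+04.
ε/D_h = 0.00015/0.0271 = 0.00554; Haaland gives 1/√f = -1.8 log₁₀[0.000731+0.000608] = 5.171, so f = 0.03739.
ΔP = f(L/D_h)(ρV²/2) = 0.03739·82.2/0.0271·28.1 = 3187 Pa.
ΔP = 3.19 kPa.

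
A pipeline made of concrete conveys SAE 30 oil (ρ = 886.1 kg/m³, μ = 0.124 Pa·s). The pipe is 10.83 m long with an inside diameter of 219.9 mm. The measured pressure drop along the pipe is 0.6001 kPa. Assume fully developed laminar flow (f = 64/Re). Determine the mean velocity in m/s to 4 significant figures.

V ≈ 0.6753 m/s

For laminar flow, f = 64/Re with Re = ρVD/μ, so Darcy-Weisbach reduces to ΔP = 32μLV/D². Solving for V: V = ΔP·D²/(32μL) = 600.1·(0.2199)²/(32·0.124·10.83) = 0.6753 m/s.
Check: Re = ρVD/μ = 886.1·0.6753·0.2199/0.124 = 1061 < 2300, so the laminar assumption holds.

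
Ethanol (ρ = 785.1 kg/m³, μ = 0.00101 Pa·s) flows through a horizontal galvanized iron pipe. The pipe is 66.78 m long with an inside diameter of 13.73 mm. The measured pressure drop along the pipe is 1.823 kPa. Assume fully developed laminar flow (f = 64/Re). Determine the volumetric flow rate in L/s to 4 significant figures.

For laminar flow, f = 64/Re with Re = ρVD/μ, so Darcy-Weisbach reduces to ΔP = 32μLV/D². Solving for V: V = ΔP·D²/(32μL) = 1823·(0.01373)²/(32·0.00101·66.78) = 0.1592 m/s.
Check: Re = ρVD/μ = 785.1·0.1592·0.01373/0.00101 = 1699 < 2300, so the laminar assumption holds.
Q = V·A = 0.1592·(π/4·0.01373²) = 2.357e-05 m³/s = 0.02357 L/s.

Q ≈ 0.02357 L/s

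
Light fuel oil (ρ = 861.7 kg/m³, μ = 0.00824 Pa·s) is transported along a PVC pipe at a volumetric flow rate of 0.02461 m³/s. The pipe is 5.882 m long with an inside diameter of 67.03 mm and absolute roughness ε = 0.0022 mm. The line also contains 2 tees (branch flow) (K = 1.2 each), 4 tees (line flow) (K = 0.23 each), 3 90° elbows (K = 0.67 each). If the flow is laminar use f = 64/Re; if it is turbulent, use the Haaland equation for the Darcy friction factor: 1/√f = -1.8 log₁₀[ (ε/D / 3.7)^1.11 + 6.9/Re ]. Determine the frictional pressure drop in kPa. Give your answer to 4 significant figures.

Cross-sectional area A = πD²/4 = π(0.06703)²/4 = 0.003529 m²; mean velocity V = Q/A = 0.02461/0.003529 = 6.974 m/s.
Reynolds number Re = ρVD/μ = 861.7 · 6.974 · 0.06703 / 0.00824 = 4.889e+04.
Re > 4000 → turbulent. Relative roughness ε/D = 2.2e-06/0.06703 = 3.28e-05. Haaland: 1/√f = -1.8 log₁₀[(3.28e-05/3.7)^1.11 + 6.9/4.889e+04] = -1.8 log₁₀[2.47e-06 + 0.000141] = 6.917, so f = 0.0209.
Total minor-loss coefficient ΣK = 2·1.2 + 4·0.23 + 3·0.67 = 5.33.
ΔP = [f·L/D + ΣK]·(ρV²/2) = [0.0209·5.882/0.06703 + 5.33]·(861.7·6.974²/2) = [1.834 + 5.33]·2.096e+04 = 1.501e+05 Pa.
ΔP = 1.501e+05 Pa = 150.1 kPa.

ΔP ≈ 150.1 kPa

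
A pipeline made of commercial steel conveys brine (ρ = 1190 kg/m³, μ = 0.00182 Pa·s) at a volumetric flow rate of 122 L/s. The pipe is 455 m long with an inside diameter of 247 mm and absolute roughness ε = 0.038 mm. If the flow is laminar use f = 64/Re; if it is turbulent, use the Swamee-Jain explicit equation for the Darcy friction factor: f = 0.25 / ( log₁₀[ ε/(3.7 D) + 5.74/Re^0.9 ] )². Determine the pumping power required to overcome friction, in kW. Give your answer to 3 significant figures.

P ≈ 13.3 kW

Q = 122 L/s = 122/1000 = 0.122 m³/s.
Cross-sectional area A = πD²/4 = π(0.247)²/4 = 0.04792 m²; mean velocity V = Q/A = 0.122/0.04792 = 2.546 m/s.
Reynolds number Re = ρVD/μ = 1190 · 2.546 · 0.247 / 0.00182 = 4.112e+05.
Re > 4000 → turbulent. Relative roughness ε/D = 3.8e-05/0.247 = 0.000154. Swamee-Jain: f = 0.25/(log₁₀[0.000154/3.7 + 5.74/4.112e+05^0.9])² = 0.25/(log₁₀[4.16e-05 + 5.08e-05])² = 0.25/(-4.034)² = 0.01536.
Darcy-Weisbach: ΔP = f(L/D)(ρV²/2) = 0.01536·(455/0.247)·(1190·2.546²/2) = 0.01536·1842·3857 = 1.091e+05 Pa.
Pumping power P = QΔP = 0.122·1.091e+05 = 13320 W = 13.3 kW.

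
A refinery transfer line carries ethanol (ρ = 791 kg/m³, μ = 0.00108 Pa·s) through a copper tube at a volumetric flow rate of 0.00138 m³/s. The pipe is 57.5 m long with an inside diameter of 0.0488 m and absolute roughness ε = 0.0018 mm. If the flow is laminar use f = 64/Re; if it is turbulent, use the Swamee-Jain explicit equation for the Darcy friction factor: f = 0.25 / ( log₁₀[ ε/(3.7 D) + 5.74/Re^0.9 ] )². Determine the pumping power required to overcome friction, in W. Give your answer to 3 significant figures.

Cross-sectional area A = πD²/4 = π(0.0488)²/4 = 0.00187 m²; mean velocity V = Q/A = 0.00138/0.00187 = 0.7378 m/s.
Reynolds number Re = ρVD/μ = 791 · 0.7378 · 0.0488 / 0.00108 = 2.637e+04.
Re > 4000 → turbulent. Relative roughness ε/D = 1.8e-06/0.0488 = 3.69e-05. Swamee-Jain: f = 0.25/(log₁₀[3.69e-05/3.7 + 5.74/2.637e+04^0.9])² = 0.25/(log₁₀[9.97e-06 + 0.000602])² = 0.25/(-3.213)² = 0.02422.
Darcy-Weisbach: ΔP = f(L/D)(ρV²/2) = 0.02422·(57.5/0.0488)·(791·0.7378²/2) = 0.02422·1178·215.3 = 6144 Pa.
Pumping power P = QΔP = 0.00138·6144 = 8.478 W = 8.48 W.

P ≈ 8.48 W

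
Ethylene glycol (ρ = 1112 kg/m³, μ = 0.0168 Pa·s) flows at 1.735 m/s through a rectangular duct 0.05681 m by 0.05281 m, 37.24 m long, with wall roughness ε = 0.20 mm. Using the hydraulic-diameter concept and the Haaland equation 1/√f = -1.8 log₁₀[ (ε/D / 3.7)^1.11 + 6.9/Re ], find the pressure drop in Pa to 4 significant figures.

Hydraulic diameter D_h = 4A/P = 4·(0.05681·0.05281)/(2·(0.05681+0.05281)) = 0.012/0.2192 = 0.05474 m.
Re = ρVD_h/μ = 1112·1.735·0.05474/0.0168 = 6286.
ε/D_h = 0.0002/0.05474 = 0.00365; Haaland gives 1/√f = -1.8 log₁₀[0.000461+0.0011] = 5.053, so f = 0.03917.
ΔP = f(L/D_h)(ρV²/2) = 0.03917·37.24/0.05474·1674 = 4.46e+04 Pa.

ΔP ≈ 44600 Pa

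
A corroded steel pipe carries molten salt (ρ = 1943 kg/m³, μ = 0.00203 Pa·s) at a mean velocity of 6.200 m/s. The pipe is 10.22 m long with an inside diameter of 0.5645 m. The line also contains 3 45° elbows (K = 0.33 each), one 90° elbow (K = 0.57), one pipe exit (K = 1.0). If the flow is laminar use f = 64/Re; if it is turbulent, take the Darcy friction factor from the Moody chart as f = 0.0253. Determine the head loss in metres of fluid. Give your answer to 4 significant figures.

Reynolds number Re = ρVD/μ = 1943 · 6.2 · 0.5645 / 0.00203 = 3.35e+06.
Re > 4000 → turbulent; use the Moody-chart value f = 0.0253.
Total minor-loss coefficient ΣK = 3·0.33 + 1·0.57 + 1·1 = 2.56.
ΔP = [f·L/D + ΣK]·(ρV²/2) = [0.0253·10.22/0.5645 + 2.56]·(1943·6.2²/2) = [0.458 + 2.56]·3.734e+04 = 1.127e+05 Pa.
Head loss h_f = ΔP/(ρg) = 1.127e+05/(1943·9.81) = 5.913 m.

h_f ≈ 5.913 m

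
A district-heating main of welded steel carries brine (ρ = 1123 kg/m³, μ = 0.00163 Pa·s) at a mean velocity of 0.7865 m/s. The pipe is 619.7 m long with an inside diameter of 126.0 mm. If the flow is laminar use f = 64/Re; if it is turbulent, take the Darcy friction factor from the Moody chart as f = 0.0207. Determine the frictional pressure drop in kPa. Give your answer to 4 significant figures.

Reynolds number Re = ρVD/μ = 1123 · 0.7865 · 0.126 / 0.00163 = 6.827e+04.
Re > 4000 → turbulent; use the Moody-chart value f = 0.0207.
Darcy-Weisbach: ΔP = f(L/D)(ρV²/2) = 0.0207·(619.7/0.126)·(1123·0.7865²/2) = 0.0207·4918·347.3 = 3.536e+04 Pa.
ΔP = 3.536e+04 Pa = 35.36 kPa.

ΔP ≈ 35.36 kPa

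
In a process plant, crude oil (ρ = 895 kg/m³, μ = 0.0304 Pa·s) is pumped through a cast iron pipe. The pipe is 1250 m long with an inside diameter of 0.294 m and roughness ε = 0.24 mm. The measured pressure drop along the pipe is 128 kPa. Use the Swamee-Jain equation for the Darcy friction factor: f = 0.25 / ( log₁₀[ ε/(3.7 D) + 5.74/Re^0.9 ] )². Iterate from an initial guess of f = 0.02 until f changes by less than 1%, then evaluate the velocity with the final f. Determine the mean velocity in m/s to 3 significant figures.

V ≈ 1.49 m/s

Rearranging Darcy-Weisbach: V = √(2·ΔP·D/(f·L·ρ)). With ε/D = 0.00024/0.294 = 0.000816, iterate starting from f = 0.02:
  f = 0.02 → V = √(2·1.28e+05·0.294/(0.02·1250·895)) = 1.834 m/s; Re = ρVD/μ = 1.587e+04; f → 0.0291
  f = 0.0291 → V = 1.521 m/s; Re = 1.316e+04; f → 0.03034
  f = 0.03034 → V = 1.489 m/s; Re = 1.289e+04; f → 0.03048
Converged (Δf/f < 1%). With the final f = 0.03048: V = √(2·1.28e+05·0.294/(0.03048·1250·895)) = 1.486 m/s.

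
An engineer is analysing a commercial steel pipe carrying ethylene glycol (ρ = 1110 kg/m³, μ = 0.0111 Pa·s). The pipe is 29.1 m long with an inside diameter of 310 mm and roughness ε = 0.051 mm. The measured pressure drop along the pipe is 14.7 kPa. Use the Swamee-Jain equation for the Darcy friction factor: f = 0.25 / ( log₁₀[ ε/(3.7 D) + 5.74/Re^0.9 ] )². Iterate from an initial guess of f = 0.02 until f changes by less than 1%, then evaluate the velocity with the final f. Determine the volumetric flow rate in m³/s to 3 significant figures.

Rearranging Darcy-Weisbach: V = √(2·ΔP·D/(f·L·ρ)). With ε/D = 5.1e-05/0.31 = 0.000165, iterate starting from f = 0.02:
  f = 0.02 → V = √(2·1.47e+04·0.31/(0.02·29.1·1110)) = 3.756 m/s; Re = ρVD/μ = 1.164e+05; f → 0.01833
  f = 0.01833 → V = 3.923 m/s; Re = 1.216e+05; f → 0.0182
Converged (Δf/f < 1%). With the final f = 0.0182: V = √(2·1.47e+04·0.31/(0.0182·29.1·1110)) = 3.937 m/s.
Q = V·A = 3.937·(π/4·0.31²) = 0.2972 m³/s = 0.297 m³/s.

Q ≈ 0.297 m³/s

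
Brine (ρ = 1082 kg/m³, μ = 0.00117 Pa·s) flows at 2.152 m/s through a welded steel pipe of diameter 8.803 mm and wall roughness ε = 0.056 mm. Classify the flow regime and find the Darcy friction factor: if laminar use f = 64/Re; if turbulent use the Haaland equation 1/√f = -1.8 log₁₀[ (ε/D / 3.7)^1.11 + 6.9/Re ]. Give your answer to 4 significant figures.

f ≈ 0.03660

Re = ρVD/μ = 1082·2.152·0.008803/0.00117 = 1.752e+04.
Re > 4000 → turbulent. ε/D = 5.6e-05/0.008803 = 0.00636; Haaland: 1/√f = -1.8 log₁₀[0.000854 + 0.000394] = 5.227, so f = 0.0366.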